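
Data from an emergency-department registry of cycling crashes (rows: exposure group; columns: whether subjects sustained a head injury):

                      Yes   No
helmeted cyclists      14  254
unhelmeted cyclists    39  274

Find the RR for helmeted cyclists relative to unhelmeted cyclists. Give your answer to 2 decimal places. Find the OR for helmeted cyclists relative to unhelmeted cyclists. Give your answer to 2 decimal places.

RR = 0.42; OR = 0.39

risk, helmeted cyclists = 14/268 = 0.0522
risk, unhelmeted cyclists = 39/313 = 0.1246
RR = 0.0522 / 0.1246 = 0.42
odds, helmeted cyclists = 14/254 = 0.0551
odds, unhelmeted cyclists = 39/274 = 0.1423
OR = 0.0551 / 0.1423 = 0.39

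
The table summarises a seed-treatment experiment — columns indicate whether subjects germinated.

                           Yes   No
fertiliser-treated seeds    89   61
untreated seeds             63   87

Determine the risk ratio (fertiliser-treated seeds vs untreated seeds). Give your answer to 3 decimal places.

risk, fertiliser-treated seeds = 89/150 = 0.5933
risk, untreated seeds = 63/150 = 0.4200
RR = 0.5933 / 0.4200 = 1.413

RR = 1.413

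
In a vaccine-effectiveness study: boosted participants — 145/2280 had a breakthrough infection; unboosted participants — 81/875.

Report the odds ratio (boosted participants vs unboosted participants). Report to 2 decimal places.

odds, boosted participants = 145/2135 = 0.0679
odds, unboosted participants = 81/794 = 0.1020
OR = 0.0679 / 0.1020 = 0.67

OR = 0.67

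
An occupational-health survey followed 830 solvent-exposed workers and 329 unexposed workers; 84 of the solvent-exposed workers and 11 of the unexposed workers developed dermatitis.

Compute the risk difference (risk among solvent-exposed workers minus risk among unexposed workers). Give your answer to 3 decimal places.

0.068

risk, solvent-exposed workers = 84/830 = 0.10120
risk, unexposed workers = 11/329 = 0.03343
risk difference = 0.10120 − 0.03343 = 0.068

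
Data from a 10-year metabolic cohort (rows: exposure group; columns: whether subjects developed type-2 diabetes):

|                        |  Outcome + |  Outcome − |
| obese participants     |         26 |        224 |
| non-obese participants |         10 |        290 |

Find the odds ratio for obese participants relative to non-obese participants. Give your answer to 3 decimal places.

OR = (26 × 290) / (224 × 10) = 7540/2240 ≈ 3.366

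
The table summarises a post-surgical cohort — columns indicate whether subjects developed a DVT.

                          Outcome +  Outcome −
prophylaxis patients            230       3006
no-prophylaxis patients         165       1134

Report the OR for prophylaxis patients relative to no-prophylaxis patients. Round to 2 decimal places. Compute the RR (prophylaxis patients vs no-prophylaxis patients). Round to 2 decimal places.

OR = 0.53; RR = 0.56

odds, prophylaxis patients = 230/3006 = 0.0765
odds, no-prophylaxis patients = 165/1134 = 0.1455
OR = 0.0765 / 0.1455 = 0.53
risk, prophylaxis patients = 230/3236 = 0.0711
risk, no-prophylaxis patients = 165/1299 = 0.1270
RR = 0.0711 / 0.1270 = 0.56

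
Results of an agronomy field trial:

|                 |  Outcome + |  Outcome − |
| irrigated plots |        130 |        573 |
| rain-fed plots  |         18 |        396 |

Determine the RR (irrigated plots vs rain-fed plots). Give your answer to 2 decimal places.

risk, irrigated plots = 130/703 = 0.18492
risk, rain-fed plots = 18/414 = 0.04348
RR = 0.18492 / 0.04348 = 4.25

4.25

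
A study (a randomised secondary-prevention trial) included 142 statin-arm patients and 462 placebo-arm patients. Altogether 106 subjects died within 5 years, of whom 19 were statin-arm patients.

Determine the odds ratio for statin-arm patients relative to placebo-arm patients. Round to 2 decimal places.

statin-arm patients without the outcome: 142 − 19 = 123
placebo-arm patients with the outcome: 106 − 19 = 87
placebo-arm patients without the outcome: 462 − 87 = 375
odds, statin-arm patients = 19/123 = 0.1545
odds, placebo-arm patients = 87/375 = 0.2320
OR = 0.1545 / 0.2320 = 0.67

0.67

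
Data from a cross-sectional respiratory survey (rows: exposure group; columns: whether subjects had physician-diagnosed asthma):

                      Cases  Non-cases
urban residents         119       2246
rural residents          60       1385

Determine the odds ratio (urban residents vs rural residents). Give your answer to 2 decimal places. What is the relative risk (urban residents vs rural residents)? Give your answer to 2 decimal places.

OR = (119 × 1385) / (2246 × 60) = 164815/134760 ≈ 1.22
risk, urban residents = 119/2365 = 0.05032
risk, rural residents = 60/1445 = 0.04152
RR = 0.05032 / 0.04152 = 1.21

OR = 1.22; RR = 1.21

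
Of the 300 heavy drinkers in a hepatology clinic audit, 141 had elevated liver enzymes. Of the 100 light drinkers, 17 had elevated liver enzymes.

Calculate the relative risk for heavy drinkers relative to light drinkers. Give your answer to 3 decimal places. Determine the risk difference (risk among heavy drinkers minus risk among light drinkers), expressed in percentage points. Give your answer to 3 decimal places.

RR = 2.765; RD = 30.000

risk, heavy drinkers = 141/300 = 0.4700
risk, light drinkers = 17/100 = 0.1700
RR = 0.4700 / 0.1700 = 2.765
risk difference = 0.4700 − 0.1700 = 0.3000 → 30.000 percentage points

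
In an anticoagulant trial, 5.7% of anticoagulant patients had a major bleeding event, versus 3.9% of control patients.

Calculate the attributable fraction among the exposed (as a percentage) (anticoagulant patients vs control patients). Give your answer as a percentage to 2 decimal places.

AR% = (0.05700 − 0.03900) / 0.05700 = 0.3158 → 31.58%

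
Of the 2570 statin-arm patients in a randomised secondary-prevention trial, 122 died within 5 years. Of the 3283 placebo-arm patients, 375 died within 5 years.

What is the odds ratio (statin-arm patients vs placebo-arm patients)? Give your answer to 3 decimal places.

OR = (122 × 2908) / (2448 × 375) = 354776/918000 ≈ 0.386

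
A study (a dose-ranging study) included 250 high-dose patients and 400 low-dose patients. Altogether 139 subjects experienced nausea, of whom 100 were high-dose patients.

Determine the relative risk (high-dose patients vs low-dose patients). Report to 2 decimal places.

RR: 4.10

high-dose patients without the outcome: 250 − 100 = 150
low-dose patients with the outcome: 139 − 100 = 39
low-dose patients without the outcome: 400 − 39 = 361
risk, high-dose patients = 100/250 = 0.4000
risk, low-dose patients = 39/400 = 0.0975
RR = 0.4000 / 0.0975 = 4.10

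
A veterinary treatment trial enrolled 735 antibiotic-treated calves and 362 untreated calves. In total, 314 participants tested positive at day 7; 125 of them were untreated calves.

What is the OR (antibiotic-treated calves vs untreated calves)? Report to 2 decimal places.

0.66

antibiotic-treated calves with the outcome: 314 − 125 = 189
antibiotic-treated calves without the outcome: 735 − 189 = 546
untreated calves without the outcome: 362 − 125 = 237
OR = (189 × 237) / (546 × 125) = 44793/68250 ≈ 0.66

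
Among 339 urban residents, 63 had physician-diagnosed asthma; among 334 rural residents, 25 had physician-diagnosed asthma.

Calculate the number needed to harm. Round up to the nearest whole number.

10

risk, urban residents = 63/339 = 0.185841
risk, rural residents = 25/334 = 0.074850
absolute risk difference = 0.110990
1 / 0.110990 = 9.010 → round up → 10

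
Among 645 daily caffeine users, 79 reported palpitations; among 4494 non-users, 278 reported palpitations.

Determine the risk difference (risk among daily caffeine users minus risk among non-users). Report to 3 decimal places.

risk, daily caffeine users = 79/645 = 0.1225
risk, non-users = 278/4494 = 0.0619
risk difference = 0.1225 − 0.0619 = 0.061

RD ≈ 0.061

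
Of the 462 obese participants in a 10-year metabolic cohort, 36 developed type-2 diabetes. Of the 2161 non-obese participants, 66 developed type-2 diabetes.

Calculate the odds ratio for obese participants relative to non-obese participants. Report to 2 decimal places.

OR = (36 × 2095) / (426 × 66) = 75420/28116 ≈ 2.68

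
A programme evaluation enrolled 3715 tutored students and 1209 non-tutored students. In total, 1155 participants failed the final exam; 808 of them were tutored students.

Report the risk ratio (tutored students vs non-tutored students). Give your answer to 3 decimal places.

RR ≈ 0.758

tutored students without the outcome: 3715 − 808 = 2907
non-tutored students with the outcome: 1155 − 808 = 347
non-tutored students without the outcome: 1209 − 347 = 862
risk, tutored students = 808/3715 = 0.2175
risk, non-tutored students = 347/1209 = 0.2870
RR = 0.2175 / 0.2870 = 0.758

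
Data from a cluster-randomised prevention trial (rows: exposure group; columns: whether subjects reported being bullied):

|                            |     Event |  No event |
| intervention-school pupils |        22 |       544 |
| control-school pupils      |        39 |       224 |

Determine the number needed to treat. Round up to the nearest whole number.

10

risk, intervention-school pupils = 22/566 = 0.038869
risk, control-school pupils = 39/263 = 0.148289
absolute risk difference = 0.109420
1 / 0.109420 = 9.139 → round up → 10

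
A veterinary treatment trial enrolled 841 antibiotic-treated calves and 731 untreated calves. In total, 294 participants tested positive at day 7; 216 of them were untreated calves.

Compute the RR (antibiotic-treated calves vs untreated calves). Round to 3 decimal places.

0.314

antibiotic-treated calves with the outcome: 294 − 216 = 78
antibiotic-treated calves without the outcome: 841 − 78 = 763
untreated calves without the outcome: 731 − 216 = 515
risk, antibiotic-treated calves = 78/841 = 0.0927
risk, untreated calves = 216/731 = 0.2955
RR = 0.0927 / 0.2955 = 0.314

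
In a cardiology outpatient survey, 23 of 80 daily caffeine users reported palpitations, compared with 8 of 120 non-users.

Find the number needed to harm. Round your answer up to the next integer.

5

risk, daily caffeine users = 23/80 = 0.287500
risk, non-users = 8/120 = 0.066667
absolute risk difference = 0.220833
1 / 0.220833 = 4.528 → round up → 5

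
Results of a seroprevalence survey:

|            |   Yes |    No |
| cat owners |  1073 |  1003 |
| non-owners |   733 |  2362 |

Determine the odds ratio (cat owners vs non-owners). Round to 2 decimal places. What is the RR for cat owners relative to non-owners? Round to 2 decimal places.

OR = 3.45; RR = 2.18

OR = (1073 × 2362) / (1003 × 733) = 2534426/735199 ≈ 3.45
risk, cat owners = 1073/2076 = 0.5169
risk, non-owners = 733/3095 = 0.2368
RR = 0.5169 / 0.2368 = 2.18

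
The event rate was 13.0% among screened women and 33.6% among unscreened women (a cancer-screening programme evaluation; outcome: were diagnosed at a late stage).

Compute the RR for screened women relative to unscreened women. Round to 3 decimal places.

RR = 0.1300 / 0.3360 = 0.387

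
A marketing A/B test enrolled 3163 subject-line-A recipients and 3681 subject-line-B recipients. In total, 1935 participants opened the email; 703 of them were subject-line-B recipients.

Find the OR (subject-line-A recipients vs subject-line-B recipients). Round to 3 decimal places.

subject-line-A recipients with the outcome: 1935 − 703 = 1232
subject-line-A recipients without the outcome: 3163 − 1232 = 1931
subject-line-B recipients without the outcome: 3681 − 703 = 2978
OR = (1232 × 2978) / (1931 × 703) = 3668896/1357493 ≈ 2.703

2.703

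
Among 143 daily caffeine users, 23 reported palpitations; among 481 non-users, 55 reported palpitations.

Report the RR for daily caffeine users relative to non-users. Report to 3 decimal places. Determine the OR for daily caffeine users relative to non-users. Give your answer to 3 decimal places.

RR = 1.407; OR = 1.485

risk, daily caffeine users = 23/143 = 0.1608
risk, non-users = 55/481 = 0.1143
RR = 0.1608 / 0.1143 = 1.407
OR = (23 × 426) / (120 × 55) = 9798/6600 ≈ 1.485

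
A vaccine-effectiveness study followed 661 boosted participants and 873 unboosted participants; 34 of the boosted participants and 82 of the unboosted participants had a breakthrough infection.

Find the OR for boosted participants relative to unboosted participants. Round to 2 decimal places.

OR = (34 × 791) / (627 × 82) = 26894/51414 ≈ 0.52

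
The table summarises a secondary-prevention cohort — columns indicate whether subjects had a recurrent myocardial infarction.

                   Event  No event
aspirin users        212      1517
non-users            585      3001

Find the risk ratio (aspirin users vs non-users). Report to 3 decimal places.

risk, aspirin users = 212/1729 = 0.1226
risk, non-users = 585/3586 = 0.1631
RR = 0.1226 / 0.1631 = 0.752

RR = 0.752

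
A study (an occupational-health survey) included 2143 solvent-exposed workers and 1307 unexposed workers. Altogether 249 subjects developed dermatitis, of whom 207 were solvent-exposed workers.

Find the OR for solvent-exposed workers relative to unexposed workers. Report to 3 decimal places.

solvent-exposed workers without the outcome: 2143 − 207 = 1936
unexposed workers with the outcome: 249 − 207 = 42
unexposed workers without the outcome: 1307 − 42 = 1265
OR = (207 × 1265) / (1936 × 42) = 261855/81312 ≈ 3.220

3.220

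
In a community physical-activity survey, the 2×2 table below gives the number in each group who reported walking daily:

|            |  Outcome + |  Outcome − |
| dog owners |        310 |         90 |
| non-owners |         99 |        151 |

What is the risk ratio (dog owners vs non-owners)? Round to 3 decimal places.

risk, dog owners = 310/400 = 0.7750
risk, non-owners = 99/250 = 0.3960
RR = 0.7750 / 0.3960 = 1.957

1.957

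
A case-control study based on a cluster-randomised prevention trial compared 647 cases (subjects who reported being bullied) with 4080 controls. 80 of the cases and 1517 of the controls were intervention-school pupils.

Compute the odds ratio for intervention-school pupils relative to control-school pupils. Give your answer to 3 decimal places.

OR = (80 × 2563) / (1517 × 567) = 205040/860139 ≈ 0.238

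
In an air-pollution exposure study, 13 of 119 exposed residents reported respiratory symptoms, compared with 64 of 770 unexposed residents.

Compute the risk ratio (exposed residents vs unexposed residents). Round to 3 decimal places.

RR: 1.314

risk, exposed residents = 13/119 = 0.1092
risk, unexposed residents = 64/770 = 0.0831
RR = 0.1092 / 0.0831 = 1.314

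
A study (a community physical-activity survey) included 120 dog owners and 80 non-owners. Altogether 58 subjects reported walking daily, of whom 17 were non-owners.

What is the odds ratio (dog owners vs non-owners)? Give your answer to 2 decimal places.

dog owners with the outcome: 58 − 17 = 41
dog owners without the outcome: 120 − 41 = 79
non-owners without the outcome: 80 − 17 = 63
OR = (41 × 63) / (79 × 17) = 2583/1343 ≈ 1.92

OR: 1.92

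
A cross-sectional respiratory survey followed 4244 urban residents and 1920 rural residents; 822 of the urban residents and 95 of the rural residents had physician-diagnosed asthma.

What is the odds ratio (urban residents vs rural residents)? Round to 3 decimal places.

OR = (822 × 1825) / (3422 × 95) = 1500150/325090 ≈ 4.615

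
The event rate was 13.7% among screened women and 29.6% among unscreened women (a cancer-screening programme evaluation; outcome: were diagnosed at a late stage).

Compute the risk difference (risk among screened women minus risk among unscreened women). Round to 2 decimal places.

risk difference = 0.1370 − 0.2960 = -0.16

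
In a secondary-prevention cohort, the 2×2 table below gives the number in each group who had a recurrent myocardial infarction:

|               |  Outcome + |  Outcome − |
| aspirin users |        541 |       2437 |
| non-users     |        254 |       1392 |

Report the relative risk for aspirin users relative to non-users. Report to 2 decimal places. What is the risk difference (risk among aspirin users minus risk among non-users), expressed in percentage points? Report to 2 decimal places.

risk, aspirin users = 541/2978 = 0.1817
risk, non-users = 254/1646 = 0.1543
RR = 0.1817 / 0.1543 = 1.18
risk difference = 0.1817 − 0.1543 = 0.0274 → 2.74 percentage points

RR = 1.18; RD = 2.74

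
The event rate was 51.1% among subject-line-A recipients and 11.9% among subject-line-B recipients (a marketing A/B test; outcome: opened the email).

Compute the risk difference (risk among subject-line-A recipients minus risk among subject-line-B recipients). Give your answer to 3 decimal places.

risk difference = 0.5110 − 0.1190 = 0.392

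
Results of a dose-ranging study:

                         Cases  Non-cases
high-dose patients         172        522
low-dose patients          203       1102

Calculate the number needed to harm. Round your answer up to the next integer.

risk, high-dose patients = 172/694 = 0.247839
risk, low-dose patients = 203/1305 = 0.155556
absolute risk difference = 0.092283
1 / 0.092283 = 10.836 → round up → 11

NNH ≈ 11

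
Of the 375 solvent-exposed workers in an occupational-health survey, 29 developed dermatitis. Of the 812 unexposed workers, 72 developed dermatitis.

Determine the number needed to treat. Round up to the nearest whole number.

risk, solvent-exposed workers = 29/375 = 0.077333
risk, unexposed workers = 72/812 = 0.088670
absolute risk difference = 0.011337
1 / 0.011337 = 88.207 → round up → 89

NNT = 89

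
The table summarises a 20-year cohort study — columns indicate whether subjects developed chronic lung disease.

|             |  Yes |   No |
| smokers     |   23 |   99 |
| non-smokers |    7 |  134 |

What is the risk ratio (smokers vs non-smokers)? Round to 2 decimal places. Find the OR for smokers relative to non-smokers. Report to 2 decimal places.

risk, smokers = 23/122 = 0.18852
risk, non-smokers = 7/141 = 0.04965
RR = 0.18852 / 0.04965 = 3.80
OR = (23 × 134) / (99 × 7) = 3082/693 ≈ 4.45

RR = 3.80; OR = 4.45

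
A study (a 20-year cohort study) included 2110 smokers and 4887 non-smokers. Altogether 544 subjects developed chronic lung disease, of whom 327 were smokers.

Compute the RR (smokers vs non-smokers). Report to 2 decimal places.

3.49

smokers without the outcome: 2110 − 327 = 1783
non-smokers with the outcome: 544 − 327 = 217
non-smokers without the outcome: 4887 − 217 = 4670
risk, smokers = 327/2110 = 0.15498
risk, non-smokers = 217/4887 = 0.04440
RR = 0.15498 / 0.04440 = 3.49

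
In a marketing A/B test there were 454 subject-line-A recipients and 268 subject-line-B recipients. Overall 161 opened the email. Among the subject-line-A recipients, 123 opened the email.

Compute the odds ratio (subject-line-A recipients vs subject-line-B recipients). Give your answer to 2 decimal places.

subject-line-A recipients without the outcome: 454 − 123 = 331
subject-line-B recipients with the outcome: 161 − 123 = 38
subject-line-B recipients without the outcome: 268 − 38 = 230
OR = (123 × 230) / (331 × 38) = 28290/12578 ≈ 2.25

OR: 2.25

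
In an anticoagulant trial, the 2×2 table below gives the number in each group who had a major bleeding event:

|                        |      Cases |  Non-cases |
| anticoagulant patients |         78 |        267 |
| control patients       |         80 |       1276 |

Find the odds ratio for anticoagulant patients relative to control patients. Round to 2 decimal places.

OR ≈ 4.66

odds, anticoagulant patients = 78/267 = 0.2921
odds, control patients = 80/1276 = 0.0627
OR = 0.2921 / 0.0627 = 4.66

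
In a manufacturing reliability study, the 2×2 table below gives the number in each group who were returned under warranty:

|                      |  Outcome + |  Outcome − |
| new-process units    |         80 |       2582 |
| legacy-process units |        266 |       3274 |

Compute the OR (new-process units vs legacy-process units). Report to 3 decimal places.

OR = (80 × 3274) / (2582 × 266) = 261920/686812 ≈ 0.381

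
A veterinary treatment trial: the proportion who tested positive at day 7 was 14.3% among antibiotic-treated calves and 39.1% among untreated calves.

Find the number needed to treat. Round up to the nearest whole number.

NNT: 5

absolute risk difference = 0.248000
1 / 0.248000 = 4.032 → round up → 5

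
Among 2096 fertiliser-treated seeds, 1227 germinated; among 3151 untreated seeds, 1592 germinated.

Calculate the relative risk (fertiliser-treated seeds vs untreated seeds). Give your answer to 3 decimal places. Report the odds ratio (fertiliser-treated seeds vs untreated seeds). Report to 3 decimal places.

RR = 1.159; OR = 1.383

risk, fertiliser-treated seeds = 1227/2096 = 0.5854
risk, untreated seeds = 1592/3151 = 0.5052
RR = 0.5854 / 0.5052 = 1.159
odds, fertiliser-treated seeds = 1227/869 = 1.4120
odds, untreated seeds = 1592/1559 = 1.0212
OR = 1.4120 / 1.0212 = 1.383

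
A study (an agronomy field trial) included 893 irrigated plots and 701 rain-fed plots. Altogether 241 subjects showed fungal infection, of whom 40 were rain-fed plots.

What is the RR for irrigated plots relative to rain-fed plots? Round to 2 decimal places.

irrigated plots with the outcome: 241 − 40 = 201
irrigated plots without the outcome: 893 − 201 = 692
rain-fed plots without the outcome: 701 − 40 = 661
risk, irrigated plots = 201/893 = 0.2251
risk, rain-fed plots = 40/701 = 0.0571
RR = 0.2251 / 0.0571 = 3.94

RR = 3.94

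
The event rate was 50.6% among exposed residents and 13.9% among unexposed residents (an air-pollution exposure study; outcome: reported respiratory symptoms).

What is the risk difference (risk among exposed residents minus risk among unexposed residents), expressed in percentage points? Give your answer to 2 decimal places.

risk difference = 0.5060 − 0.1390 = 0.3670 → 36.70 percentage points

RD = 36.70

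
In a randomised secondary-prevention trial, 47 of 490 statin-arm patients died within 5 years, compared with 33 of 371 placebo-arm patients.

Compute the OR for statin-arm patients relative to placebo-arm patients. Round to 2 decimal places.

OR = (47 × 338) / (443 × 33) = 15886/14619 ≈ 1.09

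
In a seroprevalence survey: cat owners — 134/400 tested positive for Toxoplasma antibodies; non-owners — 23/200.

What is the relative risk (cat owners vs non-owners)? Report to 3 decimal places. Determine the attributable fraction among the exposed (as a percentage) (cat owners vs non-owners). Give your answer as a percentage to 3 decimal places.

RR = 2.913; AR% = 65.672%

risk, cat owners = 134/400 = 0.3350
risk, non-owners = 23/200 = 0.1150
RR = 0.3350 / 0.1150 = 2.913
AR% = (0.3350 − 0.1150) / 0.3350 = 0.6567 → 65.672%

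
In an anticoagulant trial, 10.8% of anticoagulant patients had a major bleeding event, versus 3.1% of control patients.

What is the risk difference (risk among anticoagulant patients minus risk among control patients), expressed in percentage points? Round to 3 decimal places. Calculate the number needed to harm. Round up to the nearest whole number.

RD = 7.700; NNH = 13

risk difference = 0.10800 − 0.03100 = 0.07700 → 7.700 percentage points
absolute risk difference = 0.077000
1 / 0.077000 = 12.987 → round up → 13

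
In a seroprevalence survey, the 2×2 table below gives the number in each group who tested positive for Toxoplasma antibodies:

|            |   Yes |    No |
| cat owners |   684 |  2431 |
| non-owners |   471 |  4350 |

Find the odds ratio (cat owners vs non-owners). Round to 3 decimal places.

OR = (684 × 4350) / (2431 × 471) = 2975400/1145001 ≈ 2.599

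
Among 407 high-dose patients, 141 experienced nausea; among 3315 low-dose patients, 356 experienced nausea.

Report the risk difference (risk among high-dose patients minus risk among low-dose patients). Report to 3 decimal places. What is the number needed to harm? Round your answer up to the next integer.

RD = 0.239; NNH = 5

risk, high-dose patients = 141/407 = 0.3464
risk, low-dose patients = 356/3315 = 0.1074
risk difference = 0.3464 − 0.1074 = 0.239
absolute risk difference = 0.239047
1 / 0.239047 = 4.183 → round up → 5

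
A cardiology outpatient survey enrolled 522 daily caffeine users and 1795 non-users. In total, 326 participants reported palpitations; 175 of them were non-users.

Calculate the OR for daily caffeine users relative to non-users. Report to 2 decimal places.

3.77

daily caffeine users with the outcome: 326 − 175 = 151
daily caffeine users without the outcome: 522 − 151 = 371
non-users without the outcome: 1795 − 175 = 1620
OR = (151 × 1620) / (371 × 175) = 244620/64925 ≈ 3.77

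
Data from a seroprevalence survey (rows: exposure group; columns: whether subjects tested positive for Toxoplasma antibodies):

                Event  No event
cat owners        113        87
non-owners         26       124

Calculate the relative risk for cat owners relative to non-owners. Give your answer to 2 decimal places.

risk, cat owners = 113/200 = 0.5650
risk, non-owners = 26/150 = 0.1733
RR = 0.5650 / 0.1733 = 3.26

3.26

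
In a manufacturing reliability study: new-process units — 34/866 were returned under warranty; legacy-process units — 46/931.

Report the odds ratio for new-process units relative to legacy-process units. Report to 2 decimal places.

OR = 0.79

odds, new-process units = 34/832 = 0.04087
odds, legacy-process units = 46/885 = 0.05198
OR = 0.04087 / 0.05198 = 0.79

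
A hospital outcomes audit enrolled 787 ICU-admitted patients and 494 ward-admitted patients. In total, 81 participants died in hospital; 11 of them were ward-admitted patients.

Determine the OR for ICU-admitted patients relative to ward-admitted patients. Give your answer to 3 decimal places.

ICU-admitted patients with the outcome: 81 − 11 = 70
ICU-admitted patients without the outcome: 787 − 70 = 717
ward-admitted patients without the outcome: 494 − 11 = 483
OR = (70 × 483) / (717 × 11) = 33810/7887 ≈ 4.287

OR: 4.287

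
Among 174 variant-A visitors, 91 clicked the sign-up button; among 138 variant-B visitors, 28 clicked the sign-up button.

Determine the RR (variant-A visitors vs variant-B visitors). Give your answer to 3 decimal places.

risk, variant-A visitors = 91/174 = 0.5230
risk, variant-B visitors = 28/138 = 0.2029
RR = 0.5230 / 0.2029 = 2.578

RR: 2.578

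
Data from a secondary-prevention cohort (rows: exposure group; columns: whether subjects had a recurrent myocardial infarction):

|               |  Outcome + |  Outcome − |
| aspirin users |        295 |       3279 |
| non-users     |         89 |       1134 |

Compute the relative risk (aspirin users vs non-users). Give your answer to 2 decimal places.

1.13

risk, aspirin users = 295/3574 = 0.0825
risk, non-users = 89/1223 = 0.0728
RR = 0.0825 / 0.0728 = 1.13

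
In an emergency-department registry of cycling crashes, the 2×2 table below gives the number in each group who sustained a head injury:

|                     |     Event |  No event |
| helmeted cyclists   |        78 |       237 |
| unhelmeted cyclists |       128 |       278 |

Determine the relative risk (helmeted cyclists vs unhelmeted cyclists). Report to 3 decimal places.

risk, helmeted cyclists = 78/315 = 0.2476
risk, unhelmeted cyclists = 128/406 = 0.3153
RR = 0.2476 / 0.3153 = 0.785

0.785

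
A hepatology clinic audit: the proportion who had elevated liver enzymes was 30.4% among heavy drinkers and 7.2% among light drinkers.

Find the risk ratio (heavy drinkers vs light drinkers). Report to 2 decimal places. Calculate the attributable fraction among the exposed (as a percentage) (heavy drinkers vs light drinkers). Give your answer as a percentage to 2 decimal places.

RR = 0.3040 / 0.0720 = 4.22
AR% = (0.3040 − 0.0720) / 0.3040 = 0.7632 → 76.32%

RR = 4.22; AR% = 76.32%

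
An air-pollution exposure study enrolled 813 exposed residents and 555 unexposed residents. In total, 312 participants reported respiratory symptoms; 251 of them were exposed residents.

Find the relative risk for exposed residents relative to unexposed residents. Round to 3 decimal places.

RR: 2.809

exposed residents without the outcome: 813 − 251 = 562
unexposed residents with the outcome: 312 − 251 = 61
unexposed residents without the outcome: 555 − 61 = 494
risk, exposed residents = 251/813 = 0.3087
risk, unexposed residents = 61/555 = 0.1099
RR = 0.3087 / 0.1099 = 2.809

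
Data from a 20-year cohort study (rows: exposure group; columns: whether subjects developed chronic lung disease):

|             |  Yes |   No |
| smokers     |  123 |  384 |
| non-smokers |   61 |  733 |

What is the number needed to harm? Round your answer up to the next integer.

7

risk, smokers = 123/507 = 0.242604
risk, non-smokers = 61/794 = 0.076826
absolute risk difference = 0.165777
1 / 0.165777 = 6.032 → round up → 7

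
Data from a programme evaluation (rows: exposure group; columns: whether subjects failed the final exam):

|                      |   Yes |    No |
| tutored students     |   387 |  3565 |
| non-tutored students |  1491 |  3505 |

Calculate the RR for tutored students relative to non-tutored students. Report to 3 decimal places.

0.328

risk, tutored students = 387/3952 = 0.0979
risk, non-tutored students = 1491/4996 = 0.2984
RR = 0.0979 / 0.2984 = 0.328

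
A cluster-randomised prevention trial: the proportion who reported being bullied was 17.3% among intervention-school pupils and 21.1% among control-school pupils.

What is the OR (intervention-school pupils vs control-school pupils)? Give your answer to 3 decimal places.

odds, intervention-school pupils = 0.1730/0.8270 = 0.2092
odds, control-school pupils = 0.2110/0.7890 = 0.2674
OR = 0.2092 / 0.2674 = 0.782

0.782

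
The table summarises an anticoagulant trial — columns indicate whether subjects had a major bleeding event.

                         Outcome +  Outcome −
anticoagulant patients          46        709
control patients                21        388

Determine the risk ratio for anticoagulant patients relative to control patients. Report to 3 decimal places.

risk, anticoagulant patients = 46/755 = 0.0609
risk, control patients = 21/409 = 0.0513
RR = 0.0609 / 0.0513 = 1.187

RR: 1.187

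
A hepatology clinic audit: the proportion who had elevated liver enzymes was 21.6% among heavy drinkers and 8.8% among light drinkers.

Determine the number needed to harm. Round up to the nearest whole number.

absolute risk difference = 0.128000
1 / 0.128000 = 7.812 → round up → 8

NNH: 8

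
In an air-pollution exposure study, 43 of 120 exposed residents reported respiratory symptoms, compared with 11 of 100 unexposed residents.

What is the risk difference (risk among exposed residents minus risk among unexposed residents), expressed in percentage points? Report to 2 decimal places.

RD = 24.83

risk, exposed residents = 43/120 = 0.3583
risk, unexposed residents = 11/100 = 0.1100
risk difference = 0.3583 − 0.1100 = 0.2483 → 24.83 percentage points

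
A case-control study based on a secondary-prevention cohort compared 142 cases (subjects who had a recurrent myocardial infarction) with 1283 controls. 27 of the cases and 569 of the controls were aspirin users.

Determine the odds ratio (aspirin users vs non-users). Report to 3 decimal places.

odds, aspirin users = 27/569 = 0.04745
odds, non-users = 115/714 = 0.16106
OR = 0.04745 / 0.16106 = 0.295

OR ≈ 0.295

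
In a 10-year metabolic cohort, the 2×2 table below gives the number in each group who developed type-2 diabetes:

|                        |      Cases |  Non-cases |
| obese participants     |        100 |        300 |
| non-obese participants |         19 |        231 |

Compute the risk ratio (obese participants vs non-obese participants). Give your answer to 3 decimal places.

3.289

risk, obese participants = 100/400 = 0.2500
risk, non-obese participants = 19/250 = 0.0760
RR = 0.2500 / 0.0760 = 3.289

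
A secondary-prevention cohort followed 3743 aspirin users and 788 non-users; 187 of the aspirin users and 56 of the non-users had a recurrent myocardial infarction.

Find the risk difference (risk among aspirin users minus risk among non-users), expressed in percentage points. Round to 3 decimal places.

RD: -2.111

risk, aspirin users = 187/3743 = 0.04996
risk, non-users = 56/788 = 0.07107
risk difference = 0.04996 − 0.07107 = -0.02111 → -2.111 percentage points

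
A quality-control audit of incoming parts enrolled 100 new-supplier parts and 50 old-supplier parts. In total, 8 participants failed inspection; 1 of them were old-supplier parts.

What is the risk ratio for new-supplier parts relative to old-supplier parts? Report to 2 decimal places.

new-supplier parts with the outcome: 8 − 1 = 7
new-supplier parts without the outcome: 100 − 7 = 93
old-supplier parts without the outcome: 50 − 1 = 49
risk, new-supplier parts = 7/100 = 0.07000
risk, old-supplier parts = 1/50 = 0.02000
RR = 0.07000 / 0.02000 = 3.50

RR ≈ 3.50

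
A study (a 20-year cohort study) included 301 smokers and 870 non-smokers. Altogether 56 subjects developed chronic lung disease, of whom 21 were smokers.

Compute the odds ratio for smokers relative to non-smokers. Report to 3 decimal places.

smokers without the outcome: 301 − 21 = 280
non-smokers with the outcome: 56 − 21 = 35
non-smokers without the outcome: 870 − 35 = 835
OR = (21 × 835) / (280 × 35) = 17535/9800 ≈ 1.789

OR ≈ 1.789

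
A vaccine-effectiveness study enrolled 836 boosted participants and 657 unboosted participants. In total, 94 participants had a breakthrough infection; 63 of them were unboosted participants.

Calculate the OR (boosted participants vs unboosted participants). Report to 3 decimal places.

0.363

boosted participants with the outcome: 94 − 63 = 31
boosted participants without the outcome: 836 − 31 = 805
unboosted participants without the outcome: 657 − 63 = 594
OR = (31 × 594) / (805 × 63) = 18414/50715 ≈ 0.363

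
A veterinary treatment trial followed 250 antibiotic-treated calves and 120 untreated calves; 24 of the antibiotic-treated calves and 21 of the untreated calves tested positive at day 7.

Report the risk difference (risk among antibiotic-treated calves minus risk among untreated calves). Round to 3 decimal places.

-0.079

risk, antibiotic-treated calves = 24/250 = 0.0960
risk, untreated calves = 21/120 = 0.1750
risk difference = 0.0960 − 0.1750 = -0.079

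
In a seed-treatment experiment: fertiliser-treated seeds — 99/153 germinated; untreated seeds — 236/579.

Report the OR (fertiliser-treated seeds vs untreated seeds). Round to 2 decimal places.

OR = (99 × 343) / (54 × 236) = 33957/12744 ≈ 2.66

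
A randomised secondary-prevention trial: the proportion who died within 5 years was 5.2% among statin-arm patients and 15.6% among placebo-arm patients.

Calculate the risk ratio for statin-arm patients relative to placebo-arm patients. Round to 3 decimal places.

RR = 0.0520 / 0.1560 = 0.333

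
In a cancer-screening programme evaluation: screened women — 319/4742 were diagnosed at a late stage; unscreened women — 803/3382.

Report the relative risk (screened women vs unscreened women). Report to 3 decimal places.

risk, screened women = 319/4742 = 0.0673
risk, unscreened women = 803/3382 = 0.2374
RR = 0.0673 / 0.2374 = 0.283

RR ≈ 0.283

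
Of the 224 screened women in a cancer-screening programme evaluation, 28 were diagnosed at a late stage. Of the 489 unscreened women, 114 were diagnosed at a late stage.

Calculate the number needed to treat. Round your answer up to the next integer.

NNT = 10

risk, screened women = 28/224 = 0.125000
risk, unscreened women = 114/489 = 0.233129
absolute risk difference = 0.108129
1 / 0.108129 = 9.248 → round up → 10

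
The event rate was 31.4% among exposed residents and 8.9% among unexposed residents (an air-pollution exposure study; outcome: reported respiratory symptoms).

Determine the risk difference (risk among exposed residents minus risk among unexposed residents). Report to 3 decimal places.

risk difference = 0.3140 − 0.0890 = 0.225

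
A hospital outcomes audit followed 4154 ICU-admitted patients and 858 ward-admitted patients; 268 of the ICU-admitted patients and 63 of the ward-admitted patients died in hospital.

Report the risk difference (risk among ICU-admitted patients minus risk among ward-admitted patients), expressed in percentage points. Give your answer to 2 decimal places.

risk, ICU-admitted patients = 268/4154 = 0.0645
risk, ward-admitted patients = 63/858 = 0.0734
risk difference = 0.0645 − 0.0734 = -0.0089 → -0.89 percentage points

RD = -0.89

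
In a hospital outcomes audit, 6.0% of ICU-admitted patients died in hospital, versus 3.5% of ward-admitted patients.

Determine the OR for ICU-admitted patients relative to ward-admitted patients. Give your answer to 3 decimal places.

1.760

odds, ICU-admitted patients = 0.06000/0.94000 = 0.06383
odds, ward-admitted patients = 0.03500/0.96500 = 0.03627
OR = 0.06383 / 0.03627 = 1.760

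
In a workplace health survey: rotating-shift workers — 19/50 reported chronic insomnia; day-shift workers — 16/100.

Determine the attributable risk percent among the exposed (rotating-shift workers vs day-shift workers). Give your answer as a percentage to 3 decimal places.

risk, rotating-shift workers = 19/50 = 0.3800
risk, day-shift workers = 16/100 = 0.1600
AR% = (0.3800 − 0.1600) / 0.3800 = 0.5789 → 57.895%

57.895%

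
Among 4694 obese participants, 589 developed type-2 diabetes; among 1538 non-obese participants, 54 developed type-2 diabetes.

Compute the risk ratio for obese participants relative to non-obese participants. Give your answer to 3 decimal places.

3.574

risk, obese participants = 589/4694 = 0.12548
risk, non-obese participants = 54/1538 = 0.03511
RR = 0.12548 / 0.03511 = 3.574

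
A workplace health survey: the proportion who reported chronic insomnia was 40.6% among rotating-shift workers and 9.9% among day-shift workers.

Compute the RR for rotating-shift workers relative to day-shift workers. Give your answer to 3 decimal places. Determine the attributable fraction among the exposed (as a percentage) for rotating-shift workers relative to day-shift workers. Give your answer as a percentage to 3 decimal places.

RR = 4.101; AR% = 75.616%

RR = 0.4060 / 0.0990 = 4.101
AR% = (0.4060 − 0.0990) / 0.4060 = 0.7562 → 75.616%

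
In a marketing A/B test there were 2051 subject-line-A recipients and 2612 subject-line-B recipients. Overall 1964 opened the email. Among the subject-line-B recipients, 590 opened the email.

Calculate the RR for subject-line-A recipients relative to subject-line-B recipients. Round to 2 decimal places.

subject-line-A recipients with the outcome: 1964 − 590 = 1374
subject-line-A recipients without the outcome: 2051 − 1374 = 677
subject-line-B recipients without the outcome: 2612 − 590 = 2022
risk, subject-line-A recipients = 1374/2051 = 0.6699
risk, subject-line-B recipients = 590/2612 = 0.2259
RR = 0.6699 / 0.2259 = 2.97

RR: 2.97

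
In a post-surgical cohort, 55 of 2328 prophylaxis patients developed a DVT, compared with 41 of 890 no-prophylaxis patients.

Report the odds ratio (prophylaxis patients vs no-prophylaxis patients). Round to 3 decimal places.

OR = (55 × 849) / (2273 × 41) = 46695/93193 ≈ 0.501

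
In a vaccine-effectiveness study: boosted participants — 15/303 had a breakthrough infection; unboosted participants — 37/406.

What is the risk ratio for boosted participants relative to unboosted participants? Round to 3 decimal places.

0.543

risk, boosted participants = 15/303 = 0.04950
risk, unboosted participants = 37/406 = 0.09113
RR = 0.04950 / 0.09113 = 0.543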